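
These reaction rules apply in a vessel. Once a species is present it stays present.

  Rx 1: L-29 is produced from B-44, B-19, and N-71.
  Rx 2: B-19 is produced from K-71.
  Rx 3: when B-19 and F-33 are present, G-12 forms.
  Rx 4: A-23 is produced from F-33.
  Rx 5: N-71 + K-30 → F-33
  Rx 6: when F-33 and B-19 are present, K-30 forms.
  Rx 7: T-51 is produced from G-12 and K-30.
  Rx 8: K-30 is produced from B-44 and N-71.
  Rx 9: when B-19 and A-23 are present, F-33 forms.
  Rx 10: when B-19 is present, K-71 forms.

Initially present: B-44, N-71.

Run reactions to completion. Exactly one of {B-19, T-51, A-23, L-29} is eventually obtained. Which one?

A-23

B-44 and N-71 present → K-30 forms (Rx 8).
N-71 and K-30 present → F-33 forms (Rx 5).
F-33 present → A-23 forms (Rx 4).
L-29 would need B-44, B-19, and N-71 (Rx 1), but B-19 never forms. B-19 would need K-71 (Rx 2), but K-71 never forms. T-51 would need G-12 and K-30 (Rx 7), but G-12 never forms.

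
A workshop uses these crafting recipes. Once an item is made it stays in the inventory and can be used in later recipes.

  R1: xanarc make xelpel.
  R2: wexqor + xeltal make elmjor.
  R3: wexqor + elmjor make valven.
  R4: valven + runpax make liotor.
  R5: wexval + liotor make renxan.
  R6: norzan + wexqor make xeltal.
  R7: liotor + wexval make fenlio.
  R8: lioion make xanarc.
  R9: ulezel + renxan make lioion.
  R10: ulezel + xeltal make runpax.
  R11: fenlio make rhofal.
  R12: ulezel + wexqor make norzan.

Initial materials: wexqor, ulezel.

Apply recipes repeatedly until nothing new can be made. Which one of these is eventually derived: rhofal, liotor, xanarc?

liotor

Using R12, ulezel and wexqor make norzan.
norzan + wexqor → xeltal (R6).
Using R10, ulezel and xeltal make runpax.
wexqor + xeltal → elmjor (R2).
Using R3, wexqor and elmjor make valven.
valven + runpax → liotor (R4).
rhofal would need fenlio (R11), but fenlio is never obtained. xanarc would need lioion (R8), but lioion is never obtained.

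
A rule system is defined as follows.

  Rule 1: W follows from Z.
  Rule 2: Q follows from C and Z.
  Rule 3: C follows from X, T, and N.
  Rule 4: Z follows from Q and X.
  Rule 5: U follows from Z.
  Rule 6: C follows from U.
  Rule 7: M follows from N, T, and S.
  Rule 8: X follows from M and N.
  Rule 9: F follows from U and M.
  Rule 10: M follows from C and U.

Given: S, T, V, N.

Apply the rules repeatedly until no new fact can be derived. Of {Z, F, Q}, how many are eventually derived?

Z would need Q and X (Rule 4), but Q is never established.
F would need U and M (Rule 9), but U is never established.
Q would need C and Z (Rule 2), but Z is never established.
None of the 3 are reached.

0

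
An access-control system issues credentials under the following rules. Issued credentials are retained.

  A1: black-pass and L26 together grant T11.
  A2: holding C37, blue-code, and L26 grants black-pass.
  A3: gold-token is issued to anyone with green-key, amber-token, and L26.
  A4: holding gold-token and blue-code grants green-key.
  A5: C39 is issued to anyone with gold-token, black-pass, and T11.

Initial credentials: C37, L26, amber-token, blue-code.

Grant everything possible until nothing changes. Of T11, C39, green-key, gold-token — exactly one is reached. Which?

T11

Holding C37, blue-code, and L26 grants black-pass (A2).
Holding black-pass and L26 grants T11 (A1).
green-key would need gold-token and blue-code (A4), but gold-token is never granted. gold-token would need green-key, amber-token, and L26 (A3), but green-key is never granted. C39 would need gold-token, black-pass, and T11 (A5), but gold-token is never granted.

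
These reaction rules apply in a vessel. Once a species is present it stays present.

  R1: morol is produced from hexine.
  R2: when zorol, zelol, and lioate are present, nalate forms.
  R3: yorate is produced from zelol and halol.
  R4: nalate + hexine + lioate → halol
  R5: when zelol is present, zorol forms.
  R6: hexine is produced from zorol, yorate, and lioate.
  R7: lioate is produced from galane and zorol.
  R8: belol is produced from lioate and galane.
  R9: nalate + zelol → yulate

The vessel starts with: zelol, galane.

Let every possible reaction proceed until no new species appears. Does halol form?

halol would need nalate, hexine, and lioate (R4), but hexine never forms.

No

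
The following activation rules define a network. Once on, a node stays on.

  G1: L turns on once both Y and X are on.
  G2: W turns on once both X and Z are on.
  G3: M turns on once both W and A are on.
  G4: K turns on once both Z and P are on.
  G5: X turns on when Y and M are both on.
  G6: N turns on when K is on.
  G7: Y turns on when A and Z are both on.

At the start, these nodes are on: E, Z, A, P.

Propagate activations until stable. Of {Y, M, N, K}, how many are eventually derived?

3

G4: Z and P on → K on.
A and Z are on, so Y turns on (G7).
G6: K on → N on.
Y: reached.
M would need W and A (G3), but W never turns on.
N: reached.
K: reached.
Reached: Y, N, and K — 3 of the 4.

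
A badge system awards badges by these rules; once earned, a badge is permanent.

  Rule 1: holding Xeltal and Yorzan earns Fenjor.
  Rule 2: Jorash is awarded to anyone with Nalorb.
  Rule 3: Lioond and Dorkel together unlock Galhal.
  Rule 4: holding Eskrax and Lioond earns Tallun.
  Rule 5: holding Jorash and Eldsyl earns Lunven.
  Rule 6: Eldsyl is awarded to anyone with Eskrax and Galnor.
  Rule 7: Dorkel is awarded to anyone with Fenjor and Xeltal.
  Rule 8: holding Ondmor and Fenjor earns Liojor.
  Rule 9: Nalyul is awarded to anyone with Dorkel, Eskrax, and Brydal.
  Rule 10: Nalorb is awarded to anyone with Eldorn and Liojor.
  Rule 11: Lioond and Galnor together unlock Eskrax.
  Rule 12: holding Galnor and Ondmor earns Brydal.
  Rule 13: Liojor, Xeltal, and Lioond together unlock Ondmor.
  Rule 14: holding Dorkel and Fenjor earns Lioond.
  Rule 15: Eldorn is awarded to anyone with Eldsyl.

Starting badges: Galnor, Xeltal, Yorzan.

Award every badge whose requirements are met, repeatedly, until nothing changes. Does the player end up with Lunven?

No

Lunven would need Jorash and Eldsyl (Rule 5), but Jorash is never earned.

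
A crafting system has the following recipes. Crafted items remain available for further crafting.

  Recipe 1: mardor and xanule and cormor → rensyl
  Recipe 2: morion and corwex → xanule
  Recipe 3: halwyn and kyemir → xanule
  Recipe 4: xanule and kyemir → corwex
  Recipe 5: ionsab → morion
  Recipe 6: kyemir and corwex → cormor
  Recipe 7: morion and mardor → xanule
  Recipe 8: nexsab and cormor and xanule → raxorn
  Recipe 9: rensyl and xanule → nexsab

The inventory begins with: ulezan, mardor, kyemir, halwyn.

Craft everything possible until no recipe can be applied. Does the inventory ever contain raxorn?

halwyn and kyemir → xanule (Recipe 3).
xanule and kyemir → corwex (Recipe 4).
kyemir and corwex → cormor (Recipe 6).
Using Recipe 1, mardor, xanule, and cormor make rensyl.
rensyl and xanule → nexsab (Recipe 9).
Using Recipe 8, nexsab, cormor, and xanule make raxorn.

Yes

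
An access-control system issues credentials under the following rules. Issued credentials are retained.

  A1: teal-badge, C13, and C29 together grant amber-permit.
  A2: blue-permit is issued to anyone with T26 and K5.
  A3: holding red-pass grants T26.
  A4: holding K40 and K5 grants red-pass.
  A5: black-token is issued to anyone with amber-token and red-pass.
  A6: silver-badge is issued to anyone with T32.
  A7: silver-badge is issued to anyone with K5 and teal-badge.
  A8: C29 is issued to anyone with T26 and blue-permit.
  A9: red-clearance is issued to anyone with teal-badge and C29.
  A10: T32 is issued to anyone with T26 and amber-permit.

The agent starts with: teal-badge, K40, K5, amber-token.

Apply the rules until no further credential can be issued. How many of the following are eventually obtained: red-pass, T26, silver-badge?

3

Holding K5 and teal-badge grants silver-badge (A7).
Holding K40 and K5 grants red-pass (A4).
Holding red-pass grants T26 (A3).
red-pass: reached.
T26: reached.
silver-badge: reached.
All 3 are reached.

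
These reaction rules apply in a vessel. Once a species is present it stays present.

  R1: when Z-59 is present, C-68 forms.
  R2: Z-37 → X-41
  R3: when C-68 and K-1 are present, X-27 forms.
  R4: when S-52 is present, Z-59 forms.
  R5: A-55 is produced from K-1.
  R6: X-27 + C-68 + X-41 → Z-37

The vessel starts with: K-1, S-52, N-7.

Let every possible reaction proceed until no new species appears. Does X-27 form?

Yes

S-52 present → Z-59 forms (R4).
Z-59 present → C-68 forms (R1).
C-68 and K-1 present → X-27 forms (R3).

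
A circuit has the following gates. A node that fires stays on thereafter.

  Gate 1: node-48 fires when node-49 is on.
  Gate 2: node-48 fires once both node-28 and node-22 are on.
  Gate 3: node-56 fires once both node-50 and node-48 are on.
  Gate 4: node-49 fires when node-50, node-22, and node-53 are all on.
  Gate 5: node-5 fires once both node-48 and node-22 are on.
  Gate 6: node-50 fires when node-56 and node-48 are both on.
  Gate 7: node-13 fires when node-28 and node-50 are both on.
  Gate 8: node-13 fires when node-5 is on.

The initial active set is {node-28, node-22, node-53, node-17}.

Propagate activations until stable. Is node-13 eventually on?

node-28 and node-22 are on, so node-48 fires (Gate 2).
Gate 5: node-48 and node-22 on → node-5 on.
node-5 is on, so node-13 fires (Gate 8).

Yes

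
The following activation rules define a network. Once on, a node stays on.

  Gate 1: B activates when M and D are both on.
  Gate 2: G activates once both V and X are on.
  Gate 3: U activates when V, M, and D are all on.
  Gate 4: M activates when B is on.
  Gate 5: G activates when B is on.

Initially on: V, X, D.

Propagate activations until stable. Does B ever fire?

No

B would need M and D (Gate 1), but M never turns on.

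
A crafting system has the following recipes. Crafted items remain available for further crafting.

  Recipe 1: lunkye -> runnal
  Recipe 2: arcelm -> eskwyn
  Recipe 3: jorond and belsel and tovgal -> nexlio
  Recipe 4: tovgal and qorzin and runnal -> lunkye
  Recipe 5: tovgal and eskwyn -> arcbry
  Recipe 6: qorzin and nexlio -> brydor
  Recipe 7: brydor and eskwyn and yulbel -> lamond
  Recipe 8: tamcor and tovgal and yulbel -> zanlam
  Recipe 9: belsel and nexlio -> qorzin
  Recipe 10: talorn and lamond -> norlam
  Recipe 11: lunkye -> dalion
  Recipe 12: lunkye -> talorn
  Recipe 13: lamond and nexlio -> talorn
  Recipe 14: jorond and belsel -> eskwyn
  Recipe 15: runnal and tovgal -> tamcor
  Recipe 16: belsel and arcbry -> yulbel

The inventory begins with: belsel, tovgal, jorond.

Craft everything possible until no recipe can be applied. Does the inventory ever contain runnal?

No

runnal would need lunkye (Recipe 1), but lunkye is never obtained.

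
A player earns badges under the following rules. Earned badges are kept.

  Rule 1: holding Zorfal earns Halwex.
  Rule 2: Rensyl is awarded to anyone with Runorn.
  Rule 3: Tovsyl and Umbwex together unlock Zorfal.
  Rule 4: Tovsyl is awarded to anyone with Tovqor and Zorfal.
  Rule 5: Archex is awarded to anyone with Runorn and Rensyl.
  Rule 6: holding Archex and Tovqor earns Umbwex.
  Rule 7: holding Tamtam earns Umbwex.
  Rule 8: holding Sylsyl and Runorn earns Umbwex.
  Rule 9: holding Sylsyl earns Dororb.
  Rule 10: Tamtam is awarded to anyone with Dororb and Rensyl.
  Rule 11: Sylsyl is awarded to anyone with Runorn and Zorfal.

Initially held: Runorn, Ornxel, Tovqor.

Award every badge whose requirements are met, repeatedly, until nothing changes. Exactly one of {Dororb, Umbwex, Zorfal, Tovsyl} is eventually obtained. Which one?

With Runorn, Rensyl is earned (Rule 2).
With Runorn and Rensyl, Archex is earned (Rule 5).
With Archex and Tovqor, Umbwex is earned (Rule 6).
Zorfal would need Tovsyl and Umbwex (Rule 3), but Tovsyl is never earned. Dororb would need Sylsyl (Rule 9), but Sylsyl is never earned. Tovsyl would need Tovqor and Zorfal (Rule 4), but Zorfal is never earned.

Umbwex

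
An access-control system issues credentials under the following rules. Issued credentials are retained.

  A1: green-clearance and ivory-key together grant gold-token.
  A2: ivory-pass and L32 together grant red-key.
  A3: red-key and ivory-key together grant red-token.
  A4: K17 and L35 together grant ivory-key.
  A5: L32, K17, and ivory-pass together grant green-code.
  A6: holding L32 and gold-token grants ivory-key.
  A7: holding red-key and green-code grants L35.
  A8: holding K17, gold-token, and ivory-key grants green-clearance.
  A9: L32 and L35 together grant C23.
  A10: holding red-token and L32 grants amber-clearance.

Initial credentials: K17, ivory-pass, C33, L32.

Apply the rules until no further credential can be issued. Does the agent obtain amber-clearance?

Yes

Holding L32, K17, and ivory-pass grants green-code (A5).
Holding ivory-pass and L32 grants red-key (A2).
Holding red-key and green-code grants L35 (A7).
Holding K17 and L35 grants ivory-key (A4).
Holding red-key and ivory-key grants red-token (A3).
Holding red-token and L32 grants amber-clearance (A10).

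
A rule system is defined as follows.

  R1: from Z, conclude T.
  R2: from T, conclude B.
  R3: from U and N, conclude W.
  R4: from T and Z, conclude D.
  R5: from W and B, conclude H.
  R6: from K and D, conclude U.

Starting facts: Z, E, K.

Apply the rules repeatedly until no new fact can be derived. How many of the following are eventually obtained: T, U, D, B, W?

From Z, R1 gives T.
T and Z hold, so D follows (R4).
From T, R2 gives B.
From K and D, R6 gives U.
T: reached.
U: reached.
D: reached.
B: reached.
W would need U and N (R3), but N is never established.
Reached: T, U, D, and B — 4 of the 5.

4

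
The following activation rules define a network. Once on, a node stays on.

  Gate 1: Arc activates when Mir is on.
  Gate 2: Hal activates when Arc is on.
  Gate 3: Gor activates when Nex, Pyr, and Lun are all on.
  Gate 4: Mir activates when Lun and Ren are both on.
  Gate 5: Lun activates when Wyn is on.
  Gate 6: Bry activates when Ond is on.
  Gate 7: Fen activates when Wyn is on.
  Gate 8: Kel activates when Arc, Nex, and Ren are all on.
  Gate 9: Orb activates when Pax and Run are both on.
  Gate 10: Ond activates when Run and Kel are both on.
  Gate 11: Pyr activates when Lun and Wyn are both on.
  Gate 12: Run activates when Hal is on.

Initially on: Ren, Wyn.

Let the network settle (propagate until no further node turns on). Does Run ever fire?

Gate 5: Wyn on → Lun on.
Lun and Ren are on, so Mir activates (Gate 4).
Gate 1: Mir on → Arc on.
Arc is on, so Hal activates (Gate 2).
Hal is on, so Run activates (Gate 12).

Yes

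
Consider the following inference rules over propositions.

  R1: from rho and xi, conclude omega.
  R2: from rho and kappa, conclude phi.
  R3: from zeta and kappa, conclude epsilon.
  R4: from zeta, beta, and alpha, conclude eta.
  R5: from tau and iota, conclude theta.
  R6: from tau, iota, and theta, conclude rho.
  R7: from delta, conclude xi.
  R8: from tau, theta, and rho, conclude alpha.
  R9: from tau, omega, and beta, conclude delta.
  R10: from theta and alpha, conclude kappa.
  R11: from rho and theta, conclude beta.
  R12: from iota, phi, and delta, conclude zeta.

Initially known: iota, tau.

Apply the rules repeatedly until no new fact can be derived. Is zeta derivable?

No

zeta would need iota, phi, and delta (R12), but delta is never established.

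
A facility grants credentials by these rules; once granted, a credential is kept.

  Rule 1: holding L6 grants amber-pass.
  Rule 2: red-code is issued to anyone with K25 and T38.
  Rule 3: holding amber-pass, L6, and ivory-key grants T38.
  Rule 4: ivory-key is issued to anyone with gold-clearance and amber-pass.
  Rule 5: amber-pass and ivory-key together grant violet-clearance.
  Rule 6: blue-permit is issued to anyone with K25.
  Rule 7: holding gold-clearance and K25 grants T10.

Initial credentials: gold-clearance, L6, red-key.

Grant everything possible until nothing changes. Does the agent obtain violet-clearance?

Yes

Holding L6 grants amber-pass (Rule 1).
Holding gold-clearance and amber-pass grants ivory-key (Rule 4).
Holding amber-pass and ivory-key grants violet-clearance (Rule 5).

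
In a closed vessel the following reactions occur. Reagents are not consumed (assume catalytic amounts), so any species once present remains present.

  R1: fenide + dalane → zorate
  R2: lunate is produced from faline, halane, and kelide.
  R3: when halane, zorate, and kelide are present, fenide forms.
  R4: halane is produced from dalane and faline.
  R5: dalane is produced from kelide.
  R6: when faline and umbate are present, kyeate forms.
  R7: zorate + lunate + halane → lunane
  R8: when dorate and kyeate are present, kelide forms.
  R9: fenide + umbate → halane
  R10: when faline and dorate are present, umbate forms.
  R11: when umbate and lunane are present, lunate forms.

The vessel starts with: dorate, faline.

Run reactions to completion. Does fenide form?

No

fenide would need halane, zorate, and kelide (R3), but zorate never forms.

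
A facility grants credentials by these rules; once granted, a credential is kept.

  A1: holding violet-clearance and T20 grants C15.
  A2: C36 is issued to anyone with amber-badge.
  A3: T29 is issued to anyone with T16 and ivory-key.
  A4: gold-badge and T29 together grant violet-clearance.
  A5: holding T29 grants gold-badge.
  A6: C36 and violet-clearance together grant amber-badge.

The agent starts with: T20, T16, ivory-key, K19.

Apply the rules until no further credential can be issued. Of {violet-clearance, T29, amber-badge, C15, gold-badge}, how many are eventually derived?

Holding T16 and ivory-key grants T29 (A3).
Holding T29 grants gold-badge (A5).
Holding gold-badge and T29 grants violet-clearance (A4).
Holding violet-clearance and T20 grants C15 (A1).
violet-clearance: reached.
T29: reached.
amber-badge would need C36 and violet-clearance (A6), but C36 is never granted.
C15: reached.
gold-badge: reached.
Reached: violet-clearance, T29, C15, and gold-badge — 4 of the 5.

4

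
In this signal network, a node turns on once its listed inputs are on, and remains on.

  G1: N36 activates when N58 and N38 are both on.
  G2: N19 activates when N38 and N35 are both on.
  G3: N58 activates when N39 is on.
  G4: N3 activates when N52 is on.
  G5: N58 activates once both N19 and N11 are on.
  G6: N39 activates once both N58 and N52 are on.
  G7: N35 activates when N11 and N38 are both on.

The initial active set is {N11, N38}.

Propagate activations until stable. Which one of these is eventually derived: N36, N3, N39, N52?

N36

N11 and N38 are on, so N35 activates (G7).
N38 and N35 are on, so N19 activates (G2).
G5: N19 and N11 on → N58 on.
G1: N58 and N38 on → N36 on.
No rule produces N52, and it is not given. N39 would need N58 and N52 (G6), but N52 never turns on. N3 would need N52 (G4), but N52 never turns on.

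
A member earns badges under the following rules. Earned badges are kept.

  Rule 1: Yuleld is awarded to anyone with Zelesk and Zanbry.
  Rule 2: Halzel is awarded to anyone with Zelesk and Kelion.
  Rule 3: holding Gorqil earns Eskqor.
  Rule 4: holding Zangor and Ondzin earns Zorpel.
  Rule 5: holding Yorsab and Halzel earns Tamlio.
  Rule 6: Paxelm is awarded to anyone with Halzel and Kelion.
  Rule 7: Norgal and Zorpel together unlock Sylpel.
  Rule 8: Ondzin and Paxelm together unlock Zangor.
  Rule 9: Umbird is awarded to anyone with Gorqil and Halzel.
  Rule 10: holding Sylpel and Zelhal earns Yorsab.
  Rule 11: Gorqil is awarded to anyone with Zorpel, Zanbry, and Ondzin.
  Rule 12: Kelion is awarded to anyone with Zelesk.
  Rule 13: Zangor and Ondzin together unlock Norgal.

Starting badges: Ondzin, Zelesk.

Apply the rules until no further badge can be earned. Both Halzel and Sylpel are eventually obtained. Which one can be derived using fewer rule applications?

Halzel: With Zelesk, Kelion is earned (Rule 12). With Zelesk and Kelion, Halzel is earned (Rule 2). [2 rule applications]
Sylpel: With Zelesk, Kelion is earned (Rule 12). With Zelesk and Kelion, Halzel is earned (Rule 2). With Halzel and Kelion, Paxelm is earned (Rule 6). With Ondzin and Paxelm, Zangor is earned (Rule 8). With Zangor and Ondzin, Norgal is earned (Rule 13). With Zangor and Ondzin, Zorpel is earned (Rule 4). With Norgal and Zorpel, Sylpel is earned (Rule 7). [7 rule applications]
Halzel needs fewer.

Halzel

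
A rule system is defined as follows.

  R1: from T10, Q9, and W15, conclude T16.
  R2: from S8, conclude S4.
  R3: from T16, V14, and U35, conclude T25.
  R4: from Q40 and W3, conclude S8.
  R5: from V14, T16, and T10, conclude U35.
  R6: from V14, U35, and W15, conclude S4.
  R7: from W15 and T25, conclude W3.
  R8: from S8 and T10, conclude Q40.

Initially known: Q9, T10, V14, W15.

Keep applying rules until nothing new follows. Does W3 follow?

Yes

From T10, Q9, and W15, R1 gives T16.
V14, T16, and T10 hold, so U35 follows (R5).
T16, V14, and U35 hold, so T25 follows (R3).
From W15 and T25, R7 gives W3.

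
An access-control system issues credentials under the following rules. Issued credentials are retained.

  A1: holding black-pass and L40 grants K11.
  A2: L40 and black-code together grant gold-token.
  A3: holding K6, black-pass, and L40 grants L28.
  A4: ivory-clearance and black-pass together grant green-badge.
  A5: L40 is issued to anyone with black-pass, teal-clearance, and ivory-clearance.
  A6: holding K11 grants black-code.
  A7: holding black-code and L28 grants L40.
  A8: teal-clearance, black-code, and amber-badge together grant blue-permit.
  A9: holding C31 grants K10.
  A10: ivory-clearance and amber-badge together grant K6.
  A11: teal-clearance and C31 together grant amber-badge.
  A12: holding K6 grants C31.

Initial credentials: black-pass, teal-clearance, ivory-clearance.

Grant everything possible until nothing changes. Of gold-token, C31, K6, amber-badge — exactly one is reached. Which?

gold-token

Holding black-pass, teal-clearance, and ivory-clearance grants L40 (A5).
Holding black-pass and L40 grants K11 (A1).
Holding K11 grants black-code (A6).
Holding L40 and black-code grants gold-token (A2).
amber-badge would need teal-clearance and C31 (A11), but C31 is never granted. K6 would need ivory-clearance and amber-badge (A10), but amber-badge is never granted. C31 would need K6 (A12), but K6 is never granted.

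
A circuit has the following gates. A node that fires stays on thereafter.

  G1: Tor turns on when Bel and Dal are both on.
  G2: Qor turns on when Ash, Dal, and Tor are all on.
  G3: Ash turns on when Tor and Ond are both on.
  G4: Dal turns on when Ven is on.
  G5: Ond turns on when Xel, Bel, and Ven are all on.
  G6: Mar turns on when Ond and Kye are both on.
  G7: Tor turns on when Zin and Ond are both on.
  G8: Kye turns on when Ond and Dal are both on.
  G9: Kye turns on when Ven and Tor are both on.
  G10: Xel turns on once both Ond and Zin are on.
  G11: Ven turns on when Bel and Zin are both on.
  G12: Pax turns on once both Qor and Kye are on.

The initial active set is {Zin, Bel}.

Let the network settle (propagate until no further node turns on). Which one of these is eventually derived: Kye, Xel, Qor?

G11: Bel and Zin on → Ven on.
G4: Ven on → Dal on.
Bel and Dal are on, so Tor turns on (G1).
Ven and Tor are on, so Kye turns on (G9).
Xel would need Ond and Zin (G10), but Ond never turns on. Qor would need Ash, Dal, and Tor (G2), but Ash never turns on.

Kye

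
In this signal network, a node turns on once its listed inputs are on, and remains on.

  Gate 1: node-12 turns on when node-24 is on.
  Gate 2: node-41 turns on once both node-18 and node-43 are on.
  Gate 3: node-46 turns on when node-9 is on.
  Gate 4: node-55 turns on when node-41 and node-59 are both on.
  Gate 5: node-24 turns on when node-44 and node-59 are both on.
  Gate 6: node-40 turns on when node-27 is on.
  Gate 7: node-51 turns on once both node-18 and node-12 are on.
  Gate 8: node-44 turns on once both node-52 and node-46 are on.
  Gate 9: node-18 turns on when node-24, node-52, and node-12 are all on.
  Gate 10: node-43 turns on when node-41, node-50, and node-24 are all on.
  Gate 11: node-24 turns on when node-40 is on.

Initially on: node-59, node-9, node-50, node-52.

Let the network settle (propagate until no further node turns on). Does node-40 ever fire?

No

node-40 would need node-27 (Gate 6), but node-27 never turns on.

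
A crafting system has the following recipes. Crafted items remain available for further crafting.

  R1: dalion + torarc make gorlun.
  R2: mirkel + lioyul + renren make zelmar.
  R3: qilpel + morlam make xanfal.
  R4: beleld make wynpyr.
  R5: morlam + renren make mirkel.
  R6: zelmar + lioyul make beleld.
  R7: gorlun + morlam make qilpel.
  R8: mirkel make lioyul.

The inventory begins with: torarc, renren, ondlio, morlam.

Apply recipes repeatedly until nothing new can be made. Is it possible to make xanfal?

No

xanfal would need qilpel and morlam (R3), but qilpel is never obtained.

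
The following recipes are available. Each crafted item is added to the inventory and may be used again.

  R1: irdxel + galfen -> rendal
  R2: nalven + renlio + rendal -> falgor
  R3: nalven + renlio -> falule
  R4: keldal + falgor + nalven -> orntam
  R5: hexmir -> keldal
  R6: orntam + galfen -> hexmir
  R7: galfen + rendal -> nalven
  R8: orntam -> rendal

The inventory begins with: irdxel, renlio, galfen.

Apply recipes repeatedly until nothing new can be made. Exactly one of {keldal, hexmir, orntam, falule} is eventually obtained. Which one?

irdxel + galfen -> rendal (R1).
galfen + rendal -> nalven (R7).
nalven + renlio -> falule (R3).
hexmir would need orntam and galfen (R6), but orntam is never obtained. orntam would need keldal, falgor, and nalven (R4), but keldal is never obtained. keldal would need hexmir (R5), but hexmir is never obtained.

falule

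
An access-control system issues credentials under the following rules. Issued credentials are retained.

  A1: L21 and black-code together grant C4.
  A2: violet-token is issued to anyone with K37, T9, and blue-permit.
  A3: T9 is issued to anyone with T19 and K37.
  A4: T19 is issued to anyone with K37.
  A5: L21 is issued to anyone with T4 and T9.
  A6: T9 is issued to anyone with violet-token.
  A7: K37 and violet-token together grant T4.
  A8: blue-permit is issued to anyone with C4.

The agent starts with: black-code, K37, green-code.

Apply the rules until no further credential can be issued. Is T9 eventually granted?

Yes

Holding K37 grants T19 (A4).
Holding T19 and K37 grants T9 (A3).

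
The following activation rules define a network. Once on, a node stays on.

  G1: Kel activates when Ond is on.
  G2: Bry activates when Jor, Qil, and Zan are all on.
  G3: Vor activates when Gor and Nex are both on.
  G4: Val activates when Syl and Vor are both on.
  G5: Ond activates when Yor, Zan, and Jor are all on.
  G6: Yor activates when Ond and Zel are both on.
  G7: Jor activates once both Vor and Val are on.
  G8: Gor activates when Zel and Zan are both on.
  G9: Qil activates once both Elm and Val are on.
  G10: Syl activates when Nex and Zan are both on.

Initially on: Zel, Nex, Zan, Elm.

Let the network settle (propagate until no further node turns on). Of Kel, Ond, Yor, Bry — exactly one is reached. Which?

Bry

Zel and Zan are on, so Gor activates (G8).
G10: Nex and Zan on → Syl on.
Gor and Nex are on, so Vor activates (G3).
G4: Syl and Vor on → Val on.
Vor and Val are on, so Jor activates (G7).
Elm and Val are on, so Qil activates (G9).
G2: Jor, Qil, and Zan on → Bry on.
Ond would need Yor, Zan, and Jor (G5), but Yor never turns on. Kel would need Ond (G1), but Ond never turns on. Yor would need Ond and Zel (G6), but Ond never turns on.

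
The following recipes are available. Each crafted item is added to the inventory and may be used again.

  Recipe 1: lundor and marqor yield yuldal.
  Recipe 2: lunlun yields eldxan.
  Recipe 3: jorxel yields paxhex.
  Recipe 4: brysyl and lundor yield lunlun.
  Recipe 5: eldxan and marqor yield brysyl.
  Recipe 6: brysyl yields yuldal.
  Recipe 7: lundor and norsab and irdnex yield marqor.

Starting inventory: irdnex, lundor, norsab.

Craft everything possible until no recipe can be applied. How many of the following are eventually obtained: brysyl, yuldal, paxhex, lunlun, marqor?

lundor and norsab and irdnex → marqor (Recipe 7).
lundor and marqor → yuldal (Recipe 1).
brysyl would need eldxan and marqor (Recipe 5), but eldxan is never obtained.
yuldal: reached.
paxhex would need jorxel (Recipe 3), but jorxel is never obtained.
lunlun would need brysyl and lundor (Recipe 4), but brysyl is never obtained.
marqor: reached.
Reached: yuldal and marqor — 2 of the 5.

2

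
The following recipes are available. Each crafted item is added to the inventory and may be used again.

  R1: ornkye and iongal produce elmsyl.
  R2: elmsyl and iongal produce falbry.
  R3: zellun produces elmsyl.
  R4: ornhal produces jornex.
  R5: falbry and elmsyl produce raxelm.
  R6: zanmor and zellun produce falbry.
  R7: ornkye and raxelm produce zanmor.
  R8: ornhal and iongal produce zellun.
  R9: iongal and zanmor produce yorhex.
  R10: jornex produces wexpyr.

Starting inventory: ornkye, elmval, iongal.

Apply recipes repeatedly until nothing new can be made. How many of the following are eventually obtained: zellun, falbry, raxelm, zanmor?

ornkye and iongal → elmsyl (R1).
elmsyl and iongal → falbry (R2).
falbry and elmsyl → raxelm (R5).
Using R7, ornkye and raxelm make zanmor.
zellun would need ornhal and iongal (R8), but ornhal is never obtained.
falbry: reached.
raxelm: reached.
zanmor: reached.
Reached: falbry, raxelm, and zanmor — 3 of the 4.

3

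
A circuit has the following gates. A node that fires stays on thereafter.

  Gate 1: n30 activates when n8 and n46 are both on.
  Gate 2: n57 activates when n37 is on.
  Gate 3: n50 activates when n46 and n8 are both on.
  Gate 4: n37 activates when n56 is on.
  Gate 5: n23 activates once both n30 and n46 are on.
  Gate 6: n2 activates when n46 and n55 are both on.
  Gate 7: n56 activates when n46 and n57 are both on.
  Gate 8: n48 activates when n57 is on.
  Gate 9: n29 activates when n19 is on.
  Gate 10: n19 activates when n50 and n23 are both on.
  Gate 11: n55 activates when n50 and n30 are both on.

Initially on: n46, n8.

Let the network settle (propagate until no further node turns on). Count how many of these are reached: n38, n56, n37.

0

No rule produces n38, and it is not given.
n56 would need n46 and n57 (Gate 7), but n57 never turns on.
n37 would need n56 (Gate 4), but n56 never turns on.
None of the 3 are reached.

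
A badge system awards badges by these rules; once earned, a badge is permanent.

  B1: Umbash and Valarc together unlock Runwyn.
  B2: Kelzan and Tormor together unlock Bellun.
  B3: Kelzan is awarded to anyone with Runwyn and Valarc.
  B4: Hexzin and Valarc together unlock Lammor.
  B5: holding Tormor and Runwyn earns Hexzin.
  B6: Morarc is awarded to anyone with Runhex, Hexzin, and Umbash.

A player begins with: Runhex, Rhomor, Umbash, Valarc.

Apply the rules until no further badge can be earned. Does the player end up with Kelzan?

With Umbash and Valarc, Runwyn is earned (B1).
With Runwyn and Valarc, Kelzan is earned (B3).

Yes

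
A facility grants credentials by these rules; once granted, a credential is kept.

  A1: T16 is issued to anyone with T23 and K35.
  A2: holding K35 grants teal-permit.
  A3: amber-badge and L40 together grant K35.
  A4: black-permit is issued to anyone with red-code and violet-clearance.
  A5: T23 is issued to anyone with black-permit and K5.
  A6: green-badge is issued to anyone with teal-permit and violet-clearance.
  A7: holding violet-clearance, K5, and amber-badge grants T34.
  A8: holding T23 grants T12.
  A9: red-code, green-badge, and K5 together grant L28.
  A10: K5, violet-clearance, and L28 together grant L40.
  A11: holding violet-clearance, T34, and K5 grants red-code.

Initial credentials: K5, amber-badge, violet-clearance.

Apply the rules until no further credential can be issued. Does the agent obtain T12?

Yes

Holding violet-clearance, K5, and amber-badge grants T34 (A7).
Holding violet-clearance, T34, and K5 grants red-code (A11).
Holding red-code and violet-clearance grants black-permit (A4).
Holding black-permit and K5 grants T23 (A5).
Holding T23 grants T12 (A8).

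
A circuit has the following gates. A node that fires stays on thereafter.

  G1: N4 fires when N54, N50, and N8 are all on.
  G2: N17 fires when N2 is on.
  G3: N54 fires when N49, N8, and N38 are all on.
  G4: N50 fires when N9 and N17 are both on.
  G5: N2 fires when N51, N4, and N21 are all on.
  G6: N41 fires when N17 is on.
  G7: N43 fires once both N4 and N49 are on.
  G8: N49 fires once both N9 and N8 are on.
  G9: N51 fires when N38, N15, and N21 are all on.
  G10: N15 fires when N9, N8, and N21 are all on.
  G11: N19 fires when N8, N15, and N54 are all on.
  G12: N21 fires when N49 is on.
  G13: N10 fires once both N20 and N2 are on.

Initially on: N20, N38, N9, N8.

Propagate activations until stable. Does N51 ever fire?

N9 and N8 are on, so N49 fires (G8).
N49 is on, so N21 fires (G12).
N9, N8, and N21 are on, so N15 fires (G10).
N38, N15, and N21 are on, so N51 fires (G9).

Yes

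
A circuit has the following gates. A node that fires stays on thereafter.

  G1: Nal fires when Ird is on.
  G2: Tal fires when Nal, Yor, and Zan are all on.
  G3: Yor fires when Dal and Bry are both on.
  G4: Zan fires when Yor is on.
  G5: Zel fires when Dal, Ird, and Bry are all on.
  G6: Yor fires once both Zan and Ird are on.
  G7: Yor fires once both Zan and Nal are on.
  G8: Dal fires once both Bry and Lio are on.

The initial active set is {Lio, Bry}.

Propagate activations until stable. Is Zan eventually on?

Yes

G8: Bry and Lio on → Dal on.
Dal and Bry are on, so Yor fires (G3).
Yor is on, so Zan fires (G4).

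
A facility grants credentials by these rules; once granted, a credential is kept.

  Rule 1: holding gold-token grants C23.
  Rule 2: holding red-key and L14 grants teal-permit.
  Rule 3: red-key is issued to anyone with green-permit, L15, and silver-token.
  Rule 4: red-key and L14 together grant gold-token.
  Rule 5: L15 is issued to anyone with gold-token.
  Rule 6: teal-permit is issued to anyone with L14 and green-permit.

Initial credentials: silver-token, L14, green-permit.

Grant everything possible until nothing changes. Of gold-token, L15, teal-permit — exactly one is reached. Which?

Holding L14 and green-permit grants teal-permit (Rule 6).
L15 would need gold-token (Rule 5), but gold-token is never granted. gold-token would need red-key and L14 (Rule 4), but red-key is never granted.

teal-permit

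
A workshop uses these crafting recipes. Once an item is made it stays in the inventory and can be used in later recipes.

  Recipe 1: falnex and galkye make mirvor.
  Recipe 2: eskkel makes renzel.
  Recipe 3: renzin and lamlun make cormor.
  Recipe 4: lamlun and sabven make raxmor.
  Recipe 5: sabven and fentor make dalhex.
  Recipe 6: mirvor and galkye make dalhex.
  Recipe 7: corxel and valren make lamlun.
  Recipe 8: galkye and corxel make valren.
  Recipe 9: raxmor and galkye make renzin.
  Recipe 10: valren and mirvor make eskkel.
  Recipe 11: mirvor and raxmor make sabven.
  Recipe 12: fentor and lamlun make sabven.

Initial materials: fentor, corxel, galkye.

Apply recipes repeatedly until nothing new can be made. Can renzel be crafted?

renzel would need eskkel (Recipe 2), but eskkel is never obtained.

No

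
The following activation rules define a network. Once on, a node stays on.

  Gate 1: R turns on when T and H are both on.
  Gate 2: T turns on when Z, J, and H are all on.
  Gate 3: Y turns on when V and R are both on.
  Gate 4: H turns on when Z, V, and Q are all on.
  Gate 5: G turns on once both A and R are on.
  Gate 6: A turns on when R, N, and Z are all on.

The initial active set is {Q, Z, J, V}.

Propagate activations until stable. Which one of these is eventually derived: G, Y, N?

Gate 4: Z, V, and Q on → H on.
Gate 2: Z, J, and H on → T on.
T and H are on, so R turns on (Gate 1).
Gate 3: V and R on → Y on.
No rule produces N, and it is not given. G would need A and R (Gate 5), but A never turns on.

Y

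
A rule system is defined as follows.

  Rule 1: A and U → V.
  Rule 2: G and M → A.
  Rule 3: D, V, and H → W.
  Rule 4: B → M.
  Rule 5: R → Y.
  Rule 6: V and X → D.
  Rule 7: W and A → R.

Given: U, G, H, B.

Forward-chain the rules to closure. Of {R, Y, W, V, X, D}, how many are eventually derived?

1

From B, Rule 4 gives M.
From G and M, Rule 2 gives A.
From A and U, Rule 1 gives V.
R would need W and A (Rule 7), but W is never established.
Y would need R (Rule 5), but R is never established.
W would need D, V, and H (Rule 3), but D is never established.
V: reached.
No rule produces X, and it is not given.
D would need V and X (Rule 6), but X is never established.
Reached: V — 1 of the 6.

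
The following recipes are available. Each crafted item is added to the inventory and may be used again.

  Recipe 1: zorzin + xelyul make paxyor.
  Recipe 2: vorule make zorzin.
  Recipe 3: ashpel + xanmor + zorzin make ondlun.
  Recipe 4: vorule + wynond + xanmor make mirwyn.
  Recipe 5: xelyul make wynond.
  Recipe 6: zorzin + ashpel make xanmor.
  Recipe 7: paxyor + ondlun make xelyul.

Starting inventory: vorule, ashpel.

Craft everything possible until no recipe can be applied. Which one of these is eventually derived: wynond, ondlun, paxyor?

vorule → zorzin (Recipe 2).
Using Recipe 6, zorzin and ashpel make xanmor.
ashpel + xanmor + zorzin → ondlun (Recipe 3).
paxyor would need zorzin and xelyul (Recipe 1), but xelyul is never obtained. wynond would need xelyul (Recipe 5), but xelyul is never obtained.

ondlun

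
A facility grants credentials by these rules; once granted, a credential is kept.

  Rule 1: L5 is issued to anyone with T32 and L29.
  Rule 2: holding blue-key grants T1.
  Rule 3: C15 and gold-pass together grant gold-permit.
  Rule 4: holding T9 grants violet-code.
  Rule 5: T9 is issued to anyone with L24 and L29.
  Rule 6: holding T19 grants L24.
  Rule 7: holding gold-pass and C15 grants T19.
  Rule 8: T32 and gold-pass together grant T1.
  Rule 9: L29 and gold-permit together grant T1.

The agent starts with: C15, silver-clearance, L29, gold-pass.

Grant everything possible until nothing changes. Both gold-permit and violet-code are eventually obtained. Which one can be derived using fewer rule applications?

gold-permit

gold-permit: Holding C15 and gold-pass grants gold-permit (Rule 3). [1 rule application]
violet-code: Holding gold-pass and C15 grants T19 (Rule 7). Holding T19 grants L24 (Rule 6). Holding L24 and L29 grants T9 (Rule 5). Holding T9 grants violet-code (Rule 4). [4 rule applications]
gold-permit needs fewer.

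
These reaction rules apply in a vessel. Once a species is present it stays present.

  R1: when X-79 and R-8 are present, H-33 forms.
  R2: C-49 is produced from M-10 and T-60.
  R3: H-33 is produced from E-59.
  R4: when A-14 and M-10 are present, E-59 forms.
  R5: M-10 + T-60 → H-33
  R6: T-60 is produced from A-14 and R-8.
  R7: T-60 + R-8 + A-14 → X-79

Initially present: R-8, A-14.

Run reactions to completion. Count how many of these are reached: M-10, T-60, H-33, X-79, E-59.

3

A-14 and R-8 present → T-60 forms (R6).
T-60, R-8, and A-14 present → X-79 forms (R7).
X-79 and R-8 present → H-33 forms (R1).
No rule produces M-10, and it is not given.
T-60: reached.
H-33: reached.
X-79: reached.
E-59 would need A-14 and M-10 (R4), but M-10 never forms.
Reached: T-60, H-33, and X-79 — 3 of the 5.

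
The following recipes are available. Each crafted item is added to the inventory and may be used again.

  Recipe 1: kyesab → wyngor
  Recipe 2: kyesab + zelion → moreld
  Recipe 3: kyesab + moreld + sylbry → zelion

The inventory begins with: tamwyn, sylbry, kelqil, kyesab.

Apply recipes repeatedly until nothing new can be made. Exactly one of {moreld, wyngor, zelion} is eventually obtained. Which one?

Using Recipe 1, kyesab makes wyngor.
moreld would need kyesab and zelion (Recipe 2), but zelion is never obtained. zelion would need kyesab, moreld, and sylbry (Recipe 3), but moreld is never obtained.

wyngor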